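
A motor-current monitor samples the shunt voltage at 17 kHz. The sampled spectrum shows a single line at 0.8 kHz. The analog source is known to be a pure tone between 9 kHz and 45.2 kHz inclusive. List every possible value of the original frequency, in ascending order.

16.2 kHz, 17.8 kHz, 33.2 kHz, 34.8 kHz

Frequencies that alias to 0.8 kHz are k·fs ± 0.8 kHz for integer k ≥ 0.
k=0: 0.8 kHz.
k=1: 16.2 kHz, 17.8 kHz.
k=2: 33.2 kHz, 34.8 kHz.
k=3: 50.2 kHz, 51.8 kHz.
Within [9 kHz, 45.2 kHz]: 16.2 kHz, 17.8 kHz, 33.2 kHz, 34.8 kHz.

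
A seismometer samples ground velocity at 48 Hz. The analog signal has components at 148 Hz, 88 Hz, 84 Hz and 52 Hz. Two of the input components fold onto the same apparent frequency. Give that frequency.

fs/2 = 24 Hz.
148 Hz mod fs = 4 Hz.
4 Hz ≤ fs/2 = 24 Hz, appears at 4 Hz.
88 Hz mod fs = 40 Hz.
40 Hz > fs/2 = 24 Hz, folds to fs − 40 Hz = 8 Hz.
84 Hz mod fs = 36 Hz.
36 Hz > fs/2 = 24 Hz, folds to fs − 36 Hz = 12 Hz.
52 Hz mod fs = 4 Hz.
4 Hz ≤ fs/2 = 24 Hz, appears at 4 Hz.
52 Hz and 148 Hz both map to 4 Hz.

4 Hz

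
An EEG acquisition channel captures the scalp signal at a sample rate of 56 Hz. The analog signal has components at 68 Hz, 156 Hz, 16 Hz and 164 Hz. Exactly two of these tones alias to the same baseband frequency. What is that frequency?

12 Hz

fs/2 = 28 Hz.
68 Hz mod fs = 12 Hz.
12 Hz ≤ fs/2 = 28 Hz, appears at 12 Hz.
156 Hz mod fs = 44 Hz.
44 Hz > fs/2 = 28 Hz, folds to fs − 44 Hz = 12 Hz.
16 Hz ≤ fs/2 = 28 Hz, passes unchanged.
164 Hz mod fs = 52 Hz.
52 Hz > fs/2 = 28 Hz, folds to fs − 52 Hz = 4 Hz.
68 Hz and 156 Hz both map to 12 Hz.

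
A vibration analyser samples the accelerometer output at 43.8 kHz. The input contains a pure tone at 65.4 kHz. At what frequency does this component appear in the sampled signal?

65.4 kHz mod fs = 21.6 kHz.
21.6 kHz ≤ fs/2 = 21.9 kHz, appears at 21.6 kHz.

21.6 kHz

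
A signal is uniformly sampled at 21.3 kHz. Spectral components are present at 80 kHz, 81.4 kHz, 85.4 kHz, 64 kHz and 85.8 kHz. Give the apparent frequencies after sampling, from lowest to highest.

fs/2 = 10.65 kHz.
80 kHz mod fs = 16.1 kHz.
16.1 kHz > fs/2 = 10.65 kHz, folds to fs − 16.1 kHz = 5.2 kHz.
81.4 kHz mod fs = 17.5 kHz.
17.5 kHz > fs/2 = 10.65 kHz, folds to fs − 17.5 kHz = 3.8 kHz.
85.4 kHz mod fs = 0.2 kHz.
0.2 kHz ≤ fs/2 = 10.65 kHz, appears at 0.2 kHz.
64 kHz mod fs = 0.1 kHz.
0.1 kHz ≤ fs/2 = 10.65 kHz, appears at 0.1 kHz.
85.8 kHz mod fs = 0.6 kHz.
0.6 kHz ≤ fs/2 = 10.65 kHz, appears at 0.6 kHz.
Distinct values: {0.1 kHz, 0.2 kHz, 0.6 kHz, 3.8 kHz, 5.2 kHz}.

0.1 kHz, 0.2 kHz, 0.6 kHz, 3.8 kHz, 5.2 kHz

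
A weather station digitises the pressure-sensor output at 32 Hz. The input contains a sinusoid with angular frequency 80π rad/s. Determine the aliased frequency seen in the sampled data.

8 Hz

ω = 80π rad/s → f = ω/(2π) = 40 Hz.
40 Hz mod fs = 8 Hz.
8 Hz ≤ fs/2 = 16 Hz, appears at 8 Hz.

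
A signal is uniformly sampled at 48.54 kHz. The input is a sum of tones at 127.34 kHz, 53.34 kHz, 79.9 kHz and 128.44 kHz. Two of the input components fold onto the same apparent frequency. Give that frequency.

fs/2 = 24.27 kHz.
127.34 kHz mod fs = 30.26 kHz.
30.26 kHz > fs/2 = 24.27 kHz, folds to fs − 30.26 kHz = 18.28 kHz.
53.34 kHz mod fs = 4.8 kHz.
4.8 kHz ≤ fs/2 = 24.27 kHz, appears at 4.8 kHz.
79.9 kHz mod fs = 31.36 kHz.
31.36 kHz > fs/2 = 24.27 kHz, folds to fs − 31.36 kHz = 17.18 kHz.
128.44 kHz mod fs = 31.36 kHz.
31.36 kHz > fs/2 = 24.27 kHz, folds to fs − 31.36 kHz = 17.18 kHz.
79.9 kHz and 128.44 kHz both map to 17.18 kHz.

17.18 kHz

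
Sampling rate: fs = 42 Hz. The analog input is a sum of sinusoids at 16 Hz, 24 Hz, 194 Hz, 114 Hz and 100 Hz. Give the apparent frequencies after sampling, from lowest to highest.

fs/2 = 21 Hz.
16 Hz ≤ fs/2 = 21 Hz, passes unchanged.
24 Hz > fs/2 = 21 Hz, folds to fs − 24 Hz = 18 Hz.
194 Hz mod fs = 26 Hz.
26 Hz > fs/2 = 21 Hz, folds to fs − 26 Hz = 16 Hz.
114 Hz mod fs = 30 Hz.
30 Hz > fs/2 = 21 Hz, folds to fs − 30 Hz = 12 Hz.
100 Hz mod fs = 16 Hz.
16 Hz ≤ fs/2 = 21 Hz, appears at 16 Hz.
Distinct values: {12 Hz, 16 Hz, 18 Hz}.

12 Hz, 16 Hz, 18 Hz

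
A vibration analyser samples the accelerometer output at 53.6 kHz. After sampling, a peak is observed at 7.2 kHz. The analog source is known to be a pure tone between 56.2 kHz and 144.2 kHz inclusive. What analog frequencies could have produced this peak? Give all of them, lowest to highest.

Frequencies that alias to 7.2 kHz are k·fs ± 7.2 kHz for integer k ≥ 0.
k=0: 7.2 kHz.
k=1: 46.4 kHz, 60.8 kHz.
k=2: 100 kHz, 114.4 kHz.
k=3: 153.6 kHz, 168 kHz.
Within [56.2 kHz, 144.2 kHz]: 60.8 kHz, 100 kHz, 114.4 kHz.

60.8 kHz, 100 kHz, 114.4 kHz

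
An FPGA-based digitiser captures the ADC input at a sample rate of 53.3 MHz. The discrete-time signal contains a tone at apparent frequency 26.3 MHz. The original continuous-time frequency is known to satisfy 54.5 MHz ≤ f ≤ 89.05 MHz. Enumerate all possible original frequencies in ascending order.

Frequencies that alias to 26.3 MHz are k·fs ± 26.3 MHz for integer k ≥ 0.
k=0: 26.3 MHz.
k=1: 27 MHz, 79.6 MHz.
k=2: 80.3 MHz, 132.9 MHz.
k=3: 133.6 MHz, 186.2 MHz.
Within [54.5 MHz, 89.05 MHz]: 79.6 MHz, 80.3 MHz.

79.6 MHz, 80.3 MHz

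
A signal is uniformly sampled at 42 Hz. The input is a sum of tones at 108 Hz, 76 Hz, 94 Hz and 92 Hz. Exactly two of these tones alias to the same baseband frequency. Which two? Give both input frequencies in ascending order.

fs/2 = 21 Hz.
108 Hz mod fs = 24 Hz.
24 Hz > fs/2 = 21 Hz, folds to fs − 24 Hz = 18 Hz.
76 Hz mod fs = 34 Hz.
34 Hz > fs/2 = 21 Hz, folds to fs − 34 Hz = 8 Hz.
94 Hz mod fs = 10 Hz.
10 Hz ≤ fs/2 = 21 Hz, appears at 10 Hz.
92 Hz mod fs = 8 Hz.
8 Hz ≤ fs/2 = 21 Hz, appears at 8 Hz.
76 Hz and 92 Hz both map to 8 Hz.

76 Hz, 92 Hz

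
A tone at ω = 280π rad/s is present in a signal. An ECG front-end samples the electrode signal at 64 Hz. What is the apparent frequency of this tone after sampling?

ω = 280π rad/s → f = ω/(2π) = 140 Hz.
140 Hz mod fs = 12 Hz.
12 Hz ≤ fs/2 = 32 Hz, appears at 12 Hz.

12 Hz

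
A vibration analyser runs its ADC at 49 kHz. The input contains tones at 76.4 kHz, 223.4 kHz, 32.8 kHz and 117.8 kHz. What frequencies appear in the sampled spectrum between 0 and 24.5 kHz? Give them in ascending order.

fs/2 = 24.5 kHz.
76.4 kHz mod fs = 27.4 kHz.
27.4 kHz > fs/2 = 24.5 kHz, folds to fs − 27.4 kHz = 21.6 kHz.
223.4 kHz mod fs = 27.4 kHz.
27.4 kHz > fs/2 = 24.5 kHz, folds to fs − 27.4 kHz = 21.6 kHz.
32.8 kHz > fs/2 = 24.5 kHz, folds to fs − 32.8 kHz = 16.2 kHz.
117.8 kHz mod fs = 19.8 kHz.
19.8 kHz ≤ fs/2 = 24.5 kHz, appears at 19.8 kHz.
Distinct values: {16.2 kHz, 19.8 kHz, 21.6 kHz}.

16.2 kHz, 19.8 kHz, 21.6 kHz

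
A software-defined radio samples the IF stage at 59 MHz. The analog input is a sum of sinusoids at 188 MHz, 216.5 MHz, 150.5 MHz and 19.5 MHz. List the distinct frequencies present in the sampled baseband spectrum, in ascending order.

fs/2 = 29.5 MHz.
188 MHz mod fs = 11 MHz.
11 MHz ≤ fs/2 = 29.5 MHz, appears at 11 MHz.
216.5 MHz mod fs = 39.5 MHz.
39.5 MHz > fs/2 = 29.5 MHz, folds to fs − 39.5 MHz = 19.5 MHz.
150.5 MHz mod fs = 32.5 MHz.
32.5 MHz > fs/2 = 29.5 MHz, folds to fs − 32.5 MHz = 26.5 MHz.
19.5 MHz ≤ fs/2 = 29.5 MHz, passes unchanged.
Distinct values: {11 MHz, 19.5 MHz, 26.5 MHz}.

11 MHz, 19.5 MHz, 26.5 MHz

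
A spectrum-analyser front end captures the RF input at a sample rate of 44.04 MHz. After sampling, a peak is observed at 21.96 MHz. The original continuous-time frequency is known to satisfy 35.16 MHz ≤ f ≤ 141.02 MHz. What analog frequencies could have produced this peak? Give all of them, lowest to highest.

Frequencies that alias to 21.96 MHz are k·fs ± 21.96 MHz for integer k ≥ 0.
k=0: 21.96 MHz.
k=1: 22.08 MHz, 66 MHz.
k=2: 66.12 MHz, 110.04 MHz.
k=3: 110.16 MHz, 154.08 MHz.
k=4: 154.2 MHz, 198.12 MHz.
Within [35.16 MHz, 141.02 MHz]: 66 MHz, 66.12 MHz, 110.04 MHz, 110.16 MHz.

66 MHz, 66.12 MHz, 110.04 MHz, 110.16 MHz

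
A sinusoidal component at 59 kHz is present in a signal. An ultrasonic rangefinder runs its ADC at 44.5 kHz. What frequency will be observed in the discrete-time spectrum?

14.5 kHz

59 kHz mod fs = 14.5 kHz.
14.5 kHz ≤ fs/2 = 22.25 kHz, appears at 14.5 kHz.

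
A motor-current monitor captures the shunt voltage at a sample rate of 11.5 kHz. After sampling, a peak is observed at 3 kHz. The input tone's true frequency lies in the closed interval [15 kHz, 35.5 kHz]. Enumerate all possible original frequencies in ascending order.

Frequencies that alias to 3 kHz are k·fs ± 3 kHz for integer k ≥ 0.
k=0: 3 kHz.
k=1: 8.5 kHz, 14.5 kHz.
k=2: 20 kHz, 26 kHz.
k=3: 31.5 kHz, 37.5 kHz.
k=4: 43 kHz, 49 kHz.
Within [15 kHz, 35.5 kHz]: 20 kHz, 26 kHz, 31.5 kHz.

20 kHz, 26 kHz, 31.5 kHz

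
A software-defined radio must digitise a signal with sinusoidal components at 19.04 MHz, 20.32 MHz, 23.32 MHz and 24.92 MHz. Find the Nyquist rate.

Highest-frequency component: 24.92 MHz.
Nyquist rate = 2 × 24.92 MHz = 49.84 MHz.

49.84 MHz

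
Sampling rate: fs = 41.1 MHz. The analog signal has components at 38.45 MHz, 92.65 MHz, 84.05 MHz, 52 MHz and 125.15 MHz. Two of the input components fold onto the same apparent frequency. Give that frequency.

fs/2 = 20.55 MHz.
38.45 MHz > fs/2 = 20.55 MHz, folds to fs − 38.45 MHz = 2.65 MHz.
92.65 MHz mod fs = 10.45 MHz.
10.45 MHz ≤ fs/2 = 20.55 MHz, appears at 10.45 MHz.
84.05 MHz mod fs = 1.85 MHz.
1.85 MHz ≤ fs/2 = 20.55 MHz, appears at 1.85 MHz.
52 MHz mod fs = 10.9 MHz.
10.9 MHz ≤ fs/2 = 20.55 MHz, appears at 10.9 MHz.
125.15 MHz mod fs = 1.85 MHz.
1.85 MHz ≤ fs/2 = 20.55 MHz, appears at 1.85 MHz.
84.05 MHz and 125.15 MHz both map to 1.85 MHz.

1.85 MHz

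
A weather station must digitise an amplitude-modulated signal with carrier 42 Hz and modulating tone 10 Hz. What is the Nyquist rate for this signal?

104 Hz

AM sidebands sit at fc ± fm = 32 Hz and 52 Hz.
Highest-frequency component: 52 Hz.
Nyquist rate = 2 × 52 Hz = 104 Hz.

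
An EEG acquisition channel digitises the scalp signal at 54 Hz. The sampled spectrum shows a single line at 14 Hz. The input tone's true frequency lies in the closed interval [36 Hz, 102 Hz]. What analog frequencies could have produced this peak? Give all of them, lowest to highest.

40 Hz, 68 Hz, 94 Hz

Frequencies that alias to 14 Hz are k·fs ± 14 Hz for integer k ≥ 0.
k=0: 14 Hz.
k=1: 40 Hz, 68 Hz.
k=2: 94 Hz, 122 Hz.
k=3: 148 Hz, 176 Hz.
Within [36 Hz, 102 Hz]: 40 Hz, 68 Hz, 94 Hz.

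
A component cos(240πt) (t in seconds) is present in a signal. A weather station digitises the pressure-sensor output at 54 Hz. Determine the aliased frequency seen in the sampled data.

12 Hz

ω = 240π rad/s → f = ω/(2π) = 120 Hz.
120 Hz mod fs = 12 Hz.
12 Hz ≤ fs/2 = 27 Hz, appears at 12 Hz.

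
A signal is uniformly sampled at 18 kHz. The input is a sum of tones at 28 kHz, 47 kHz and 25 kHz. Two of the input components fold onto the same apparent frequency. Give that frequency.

7 kHz

fs/2 = 9 kHz.
28 kHz mod fs = 10 kHz.
10 kHz > fs/2 = 9 kHz, folds to fs − 10 kHz = 8 kHz.
47 kHz mod fs = 11 kHz.
11 kHz > fs/2 = 9 kHz, folds to fs − 11 kHz = 7 kHz.
25 kHz mod fs = 7 kHz.
7 kHz ≤ fs/2 = 9 kHz, appears at 7 kHz.
25 kHz and 47 kHz both map to 7 kHz.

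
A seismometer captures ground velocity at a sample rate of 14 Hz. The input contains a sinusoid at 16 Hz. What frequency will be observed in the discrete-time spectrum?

2 Hz

16 Hz mod fs = 2 Hz.
2 Hz ≤ fs/2 = 7 Hz, appears at 2 Hz.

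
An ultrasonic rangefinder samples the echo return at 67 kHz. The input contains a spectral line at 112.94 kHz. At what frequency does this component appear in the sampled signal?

112.94 kHz mod fs = 45.94 kHz.
45.94 kHz > fs/2 = 33.5 kHz, folds to fs − 45.94 kHz = 21.06 kHz.

21.06 kHz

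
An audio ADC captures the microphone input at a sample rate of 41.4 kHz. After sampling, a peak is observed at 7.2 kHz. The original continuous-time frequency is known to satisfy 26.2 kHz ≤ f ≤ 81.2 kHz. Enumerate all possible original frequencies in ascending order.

34.2 kHz, 48.6 kHz, 75.6 kHz

Frequencies that alias to 7.2 kHz are k·fs ± 7.2 kHz for integer k ≥ 0.
k=0: 7.2 kHz.
k=1: 34.2 kHz, 48.6 kHz.
k=2: 75.6 kHz, 90 kHz.
k=3: 117 kHz, 131.4 kHz.
Within [26.2 kHz, 81.2 kHz]: 34.2 kHz, 48.6 kHz, 75.6 kHz.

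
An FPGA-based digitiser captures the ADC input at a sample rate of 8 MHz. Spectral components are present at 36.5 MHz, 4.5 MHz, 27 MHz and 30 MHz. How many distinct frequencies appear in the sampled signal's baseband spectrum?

3

fs/2 = 4 MHz.
36.5 MHz mod fs = 4.5 MHz.
4.5 MHz > fs/2 = 4 MHz, folds to fs − 4.5 MHz = 3.5 MHz.
4.5 MHz > fs/2 = 4 MHz, folds to fs − 4.5 MHz = 3.5 MHz.
27 MHz mod fs = 3 MHz.
3 MHz ≤ fs/2 = 4 MHz, appears at 3 MHz.
30 MHz mod fs = 6 MHz.
6 MHz > fs/2 = 4 MHz, folds to fs − 6 MHz = 2 MHz.
Distinct values: {2 MHz, 3 MHz, 3.5 MHz} → 3.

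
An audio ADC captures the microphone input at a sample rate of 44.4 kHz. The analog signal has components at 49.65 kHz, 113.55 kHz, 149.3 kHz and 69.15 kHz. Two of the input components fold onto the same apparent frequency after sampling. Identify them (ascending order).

fs/2 = 22.2 kHz.
49.65 kHz mod fs = 5.25 kHz.
5.25 kHz ≤ fs/2 = 22.2 kHz, appears at 5.25 kHz.
113.55 kHz mod fs = 24.75 kHz.
24.75 kHz > fs/2 = 22.2 kHz, folds to fs − 24.75 kHz = 19.65 kHz.
149.3 kHz mod fs = 16.1 kHz.
16.1 kHz ≤ fs/2 = 22.2 kHz, appears at 16.1 kHz.
69.15 kHz mod fs = 24.75 kHz.
24.75 kHz > fs/2 = 22.2 kHz, folds to fs − 24.75 kHz = 19.65 kHz.
69.15 kHz and 113.55 kHz both map to 19.65 kHz.

69.15 kHz, 113.55 kHz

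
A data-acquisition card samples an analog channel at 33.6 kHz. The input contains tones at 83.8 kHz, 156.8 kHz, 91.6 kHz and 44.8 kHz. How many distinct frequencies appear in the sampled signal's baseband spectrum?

3

fs/2 = 16.8 kHz.
83.8 kHz mod fs = 16.6 kHz.
16.6 kHz ≤ fs/2 = 16.8 kHz, appears at 16.6 kHz.
156.8 kHz mod fs = 22.4 kHz.
22.4 kHz > fs/2 = 16.8 kHz, folds to fs − 22.4 kHz = 11.2 kHz.
91.6 kHz mod fs = 24.4 kHz.
24.4 kHz > fs/2 = 16.8 kHz, folds to fs − 24.4 kHz = 9.2 kHz.
44.8 kHz mod fs = 11.2 kHz.
11.2 kHz ≤ fs/2 = 16.8 kHz, appears at 11.2 kHz.
Distinct values: {9.2 kHz, 11.2 kHz, 16.6 kHz} → 3.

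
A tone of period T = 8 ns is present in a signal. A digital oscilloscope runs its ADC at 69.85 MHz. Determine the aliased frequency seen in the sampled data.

14.7 MHz

T = 8 ns → f = 1/T = 125 MHz.
125 MHz mod fs = 55.15 MHz.
55.15 MHz > fs/2 = 34.925 MHz, folds to fs − 55.15 MHz = 14.7 MHz.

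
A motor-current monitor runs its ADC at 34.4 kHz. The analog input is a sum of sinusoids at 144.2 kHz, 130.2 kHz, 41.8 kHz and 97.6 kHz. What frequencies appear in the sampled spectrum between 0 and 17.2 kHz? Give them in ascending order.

fs/2 = 17.2 kHz.
144.2 kHz mod fs = 6.6 kHz.
6.6 kHz ≤ fs/2 = 17.2 kHz, appears at 6.6 kHz.
130.2 kHz mod fs = 27 kHz.
27 kHz > fs/2 = 17.2 kHz, folds to fs − 27 kHz = 7.4 kHz.
41.8 kHz mod fs = 7.4 kHz.
7.4 kHz ≤ fs/2 = 17.2 kHz, appears at 7.4 kHz.
97.6 kHz mod fs = 28.8 kHz.
28.8 kHz > fs/2 = 17.2 kHz, folds to fs − 28.8 kHz = 5.6 kHz.
Distinct values: {5.6 kHz, 6.6 kHz, 7.4 kHz}.

5.6 kHz, 6.6 kHz, 7.4 kHz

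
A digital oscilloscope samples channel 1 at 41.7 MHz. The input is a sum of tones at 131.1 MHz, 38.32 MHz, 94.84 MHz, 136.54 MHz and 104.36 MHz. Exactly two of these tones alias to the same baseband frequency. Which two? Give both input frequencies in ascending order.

fs/2 = 20.85 MHz.
131.1 MHz mod fs = 6 MHz.
6 MHz ≤ fs/2 = 20.85 MHz, appears at 6 MHz.
38.32 MHz > fs/2 = 20.85 MHz, folds to fs − 38.32 MHz = 3.38 MHz.
94.84 MHz mod fs = 11.44 MHz.
11.44 MHz ≤ fs/2 = 20.85 MHz, appears at 11.44 MHz.
136.54 MHz mod fs = 11.44 MHz.
11.44 MHz ≤ fs/2 = 20.85 MHz, appears at 11.44 MHz.
104.36 MHz mod fs = 20.96 MHz.
20.96 MHz > fs/2 = 20.85 MHz, folds to fs − 20.96 MHz = 20.74 MHz.
94.84 MHz and 136.54 MHz both map to 11.44 MHz.

94.84 MHz, 136.54 MHz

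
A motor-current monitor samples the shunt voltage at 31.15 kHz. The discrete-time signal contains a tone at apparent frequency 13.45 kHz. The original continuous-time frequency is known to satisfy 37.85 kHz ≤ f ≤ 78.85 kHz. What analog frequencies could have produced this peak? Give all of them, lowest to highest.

44.6 kHz, 48.85 kHz, 75.75 kHz

Frequencies that alias to 13.45 kHz are k·fs ± 13.45 kHz for integer k ≥ 0.
k=0: 13.45 kHz.
k=1: 17.7 kHz, 44.6 kHz.
k=2: 48.85 kHz, 75.75 kHz.
k=3: 80 kHz, 106.9 kHz.
Within [37.85 kHz, 78.85 kHz]: 44.6 kHz, 48.85 kHz, 75.75 kHz.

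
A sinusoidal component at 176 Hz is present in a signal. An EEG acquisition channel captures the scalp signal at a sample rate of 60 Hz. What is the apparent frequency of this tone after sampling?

176 Hz mod fs = 56 Hz.
56 Hz > fs/2 = 30 Hz, folds to fs − 56 Hz = 4 Hz.

4 Hz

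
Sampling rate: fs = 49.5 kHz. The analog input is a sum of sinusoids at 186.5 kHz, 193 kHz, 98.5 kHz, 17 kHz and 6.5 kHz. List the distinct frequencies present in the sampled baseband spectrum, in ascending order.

fs/2 = 24.75 kHz.
186.5 kHz mod fs = 38 kHz.
38 kHz > fs/2 = 24.75 kHz, folds to fs − 38 kHz = 11.5 kHz.
193 kHz mod fs = 44.5 kHz.
44.5 kHz > fs/2 = 24.75 kHz, folds to fs − 44.5 kHz = 5 kHz.
98.5 kHz mod fs = 49 kHz.
49 kHz > fs/2 = 24.75 kHz, folds to fs − 49 kHz = 0.5 kHz.
17 kHz ≤ fs/2 = 24.75 kHz, passes unchanged.
6.5 kHz ≤ fs/2 = 24.75 kHz, passes unchanged.
Distinct values: {0.5 kHz, 5 kHz, 6.5 kHz, 11.5 kHz, 17 kHz}.

0.5 kHz, 5 kHz, 6.5 kHz, 11.5 kHz, 17 kHz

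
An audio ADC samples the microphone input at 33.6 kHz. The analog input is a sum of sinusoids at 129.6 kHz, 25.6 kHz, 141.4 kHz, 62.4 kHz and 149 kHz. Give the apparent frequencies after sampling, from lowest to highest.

fs/2 = 16.8 kHz.
129.6 kHz mod fs = 28.8 kHz.
28.8 kHz > fs/2 = 16.8 kHz, folds to fs − 28.8 kHz = 4.8 kHz.
25.6 kHz > fs/2 = 16.8 kHz, folds to fs − 25.6 kHz = 8 kHz.
141.4 kHz mod fs = 7 kHz.
7 kHz ≤ fs/2 = 16.8 kHz, appears at 7 kHz.
62.4 kHz mod fs = 28.8 kHz.
28.8 kHz > fs/2 = 16.8 kHz, folds to fs − 28.8 kHz = 4.8 kHz.
149 kHz mod fs = 14.6 kHz.
14.6 kHz ≤ fs/2 = 16.8 kHz, appears at 14.6 kHz.
Distinct values: {4.8 kHz, 7 kHz, 8 kHz, 14.6 kHz}.

4.8 kHz, 7 kHz, 8 kHz, 14.6 kHz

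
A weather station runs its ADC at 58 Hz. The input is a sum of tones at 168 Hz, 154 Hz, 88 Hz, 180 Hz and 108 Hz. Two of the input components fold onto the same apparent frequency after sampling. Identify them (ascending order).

fs/2 = 29 Hz.
168 Hz mod fs = 52 Hz.
52 Hz > fs/2 = 29 Hz, folds to fs − 52 Hz = 6 Hz.
154 Hz mod fs = 38 Hz.
38 Hz > fs/2 = 29 Hz, folds to fs − 38 Hz = 20 Hz.
88 Hz mod fs = 30 Hz.
30 Hz > fs/2 = 29 Hz, folds to fs − 30 Hz = 28 Hz.
180 Hz mod fs = 6 Hz.
6 Hz ≤ fs/2 = 29 Hz, appears at 6 Hz.
108 Hz mod fs = 50 Hz.
50 Hz > fs/2 = 29 Hz, folds to fs − 50 Hz = 8 Hz.
168 Hz and 180 Hz both map to 6 Hz.

168 Hz, 180 Hz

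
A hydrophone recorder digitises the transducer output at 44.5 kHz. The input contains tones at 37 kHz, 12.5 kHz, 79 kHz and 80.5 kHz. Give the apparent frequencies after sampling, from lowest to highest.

fs/2 = 22.25 kHz.
37 kHz > fs/2 = 22.25 kHz, folds to fs − 37 kHz = 7.5 kHz.
12.5 kHz ≤ fs/2 = 22.25 kHz, passes unchanged.
79 kHz mod fs = 34.5 kHz.
34.5 kHz > fs/2 = 22.25 kHz, folds to fs − 34.5 kHz = 10 kHz.
80.5 kHz mod fs = 36 kHz.
36 kHz > fs/2 = 22.25 kHz, folds to fs − 36 kHz = 8.5 kHz.
Distinct values: {7.5 kHz, 8.5 kHz, 10 kHz, 12.5 kHz}.

7.5 kHz, 8.5 kHz, 10 kHz, 12.5 kHz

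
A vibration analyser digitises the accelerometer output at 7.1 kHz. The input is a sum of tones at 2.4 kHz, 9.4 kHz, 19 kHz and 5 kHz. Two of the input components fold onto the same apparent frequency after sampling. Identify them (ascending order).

fs/2 = 3.55 kHz.
2.4 kHz ≤ fs/2 = 3.55 kHz, passes unchanged.
9.4 kHz mod fs = 2.3 kHz.
2.3 kHz ≤ fs/2 = 3.55 kHz, appears at 2.3 kHz.
19 kHz mod fs = 4.8 kHz.
4.8 kHz > fs/2 = 3.55 kHz, folds to fs − 4.8 kHz = 2.3 kHz.
5 kHz > fs/2 = 3.55 kHz, folds to fs − 5 kHz = 2.1 kHz.
9.4 kHz and 19 kHz both map to 2.3 kHz.

9.4 kHz, 19 kHz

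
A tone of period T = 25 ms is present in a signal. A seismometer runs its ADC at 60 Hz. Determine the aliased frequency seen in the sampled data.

T = 25 ms → f = 1/T = 40 Hz.
40 Hz > fs/2 = 30 Hz, folds to fs − 40 Hz = 20 Hz.

20 Hz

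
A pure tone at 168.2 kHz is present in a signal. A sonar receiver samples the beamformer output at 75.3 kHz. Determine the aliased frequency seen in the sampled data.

17.6 kHz

168.2 kHz mod fs = 17.6 kHz.
17.6 kHz ≤ fs/2 = 37.65 kHz, appears at 17.6 kHz.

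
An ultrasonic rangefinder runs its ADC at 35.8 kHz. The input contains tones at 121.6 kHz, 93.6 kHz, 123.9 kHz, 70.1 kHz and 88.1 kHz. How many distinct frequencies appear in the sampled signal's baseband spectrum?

fs/2 = 17.9 kHz.
121.6 kHz mod fs = 14.2 kHz.
14.2 kHz ≤ fs/2 = 17.9 kHz, appears at 14.2 kHz.
93.6 kHz mod fs = 22 kHz.
22 kHz > fs/2 = 17.9 kHz, folds to fs − 22 kHz = 13.8 kHz.
123.9 kHz mod fs = 16.5 kHz.
16.5 kHz ≤ fs/2 = 17.9 kHz, appears at 16.5 kHz.
70.1 kHz mod fs = 34.3 kHz.
34.3 kHz > fs/2 = 17.9 kHz, folds to fs − 34.3 kHz = 1.5 kHz.
88.1 kHz mod fs = 16.5 kHz.
16.5 kHz ≤ fs/2 = 17.9 kHz, appears at 16.5 kHz.
Distinct values: {1.5 kHz, 13.8 kHz, 14.2 kHz, 16.5 kHz} → 4.

4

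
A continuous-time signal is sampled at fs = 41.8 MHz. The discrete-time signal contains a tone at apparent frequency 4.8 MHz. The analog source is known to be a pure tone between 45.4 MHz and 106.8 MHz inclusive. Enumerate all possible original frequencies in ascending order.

46.6 MHz, 78.8 MHz, 88.4 MHz

Frequencies that alias to 4.8 MHz are k·fs ± 4.8 MHz for integer k ≥ 0.
k=0: 4.8 MHz.
k=1: 37 MHz, 46.6 MHz.
k=2: 78.8 MHz, 88.4 MHz.
k=3: 120.6 MHz, 130.2 MHz.
Within [45.4 MHz, 106.8 MHz]: 46.6 MHz, 78.8 MHz, 88.4 MHz.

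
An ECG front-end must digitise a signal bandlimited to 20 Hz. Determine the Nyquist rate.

Nyquist rate = 2 × 20 Hz = 40 Hz.

40 Hz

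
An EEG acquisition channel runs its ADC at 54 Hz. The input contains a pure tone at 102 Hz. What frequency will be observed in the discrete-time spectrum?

102 Hz mod fs = 48 Hz.
48 Hz > fs/2 = 27 Hz, folds to fs − 48 Hz = 6 Hz.

6 Hz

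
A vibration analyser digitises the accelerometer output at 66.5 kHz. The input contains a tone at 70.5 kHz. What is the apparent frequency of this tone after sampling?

4 kHz

70.5 kHz mod fs = 4 kHz.
4 kHz ≤ fs/2 = 33.25 kHz, appears at 4 kHz.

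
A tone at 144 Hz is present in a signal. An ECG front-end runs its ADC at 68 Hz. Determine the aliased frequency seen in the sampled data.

144 Hz mod fs = 8 Hz.
8 Hz ≤ fs/2 = 34 Hz, appears at 8 Hz.

8 Hz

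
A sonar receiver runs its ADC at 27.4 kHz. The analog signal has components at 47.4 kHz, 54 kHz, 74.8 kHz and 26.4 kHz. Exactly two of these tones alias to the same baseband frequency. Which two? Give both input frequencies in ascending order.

fs/2 = 13.7 kHz.
47.4 kHz mod fs = 20 kHz.
20 kHz > fs/2 = 13.7 kHz, folds to fs − 20 kHz = 7.4 kHz.
54 kHz mod fs = 26.6 kHz.
26.6 kHz > fs/2 = 13.7 kHz, folds to fs − 26.6 kHz = 0.8 kHz.
74.8 kHz mod fs = 20 kHz.
20 kHz > fs/2 = 13.7 kHz, folds to fs − 20 kHz = 7.4 kHz.
26.4 kHz > fs/2 = 13.7 kHz, folds to fs − 26.4 kHz = 1 kHz.
47.4 kHz and 74.8 kHz both map to 7.4 kHz.

47.4 kHz, 74.8 kHz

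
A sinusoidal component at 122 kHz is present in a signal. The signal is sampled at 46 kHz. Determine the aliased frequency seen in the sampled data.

122 kHz mod fs = 30 kHz.
30 kHz > fs/2 = 23 kHz, folds to fs − 30 kHz = 16 kHz.

16 kHz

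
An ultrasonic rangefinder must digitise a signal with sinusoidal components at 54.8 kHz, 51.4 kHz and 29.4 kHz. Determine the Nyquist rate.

109.6 kHz

Highest-frequency component: 54.8 kHz.
Nyquist rate = 2 × 54.8 kHz = 109.6 kHz.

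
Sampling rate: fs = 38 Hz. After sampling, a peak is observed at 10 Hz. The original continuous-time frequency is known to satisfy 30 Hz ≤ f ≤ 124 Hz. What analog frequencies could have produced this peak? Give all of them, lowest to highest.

48 Hz, 66 Hz, 86 Hz, 104 Hz, 124 Hz

Frequencies that alias to 10 Hz are k·fs ± 10 Hz for integer k ≥ 0.
k=0: 10 Hz.
k=1: 28 Hz, 48 Hz.
k=2: 66 Hz, 86 Hz.
k=3: 104 Hz, 124 Hz.
k=4: 142 Hz, 162 Hz.
Within [30 Hz, 124 Hz]: 48 Hz, 66 Hz, 86 Hz, 104 Hz, 124 Hz.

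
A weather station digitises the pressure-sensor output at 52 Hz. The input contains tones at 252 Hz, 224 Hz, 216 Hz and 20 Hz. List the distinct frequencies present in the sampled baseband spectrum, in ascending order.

8 Hz, 16 Hz, 20 Hz

fs/2 = 26 Hz.
252 Hz mod fs = 44 Hz.
44 Hz > fs/2 = 26 Hz, folds to fs − 44 Hz = 8 Hz.
224 Hz mod fs = 16 Hz.
16 Hz ≤ fs/2 = 26 Hz, appears at 16 Hz.
216 Hz mod fs = 8 Hz.
8 Hz ≤ fs/2 = 26 Hz, appears at 8 Hz.
20 Hz ≤ fs/2 = 26 Hz, passes unchanged.
Distinct values: {8 Hz, 16 Hz, 20 Hz}.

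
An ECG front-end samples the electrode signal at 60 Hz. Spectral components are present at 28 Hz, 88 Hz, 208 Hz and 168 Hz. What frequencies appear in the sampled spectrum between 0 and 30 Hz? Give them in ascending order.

fs/2 = 30 Hz.
28 Hz ≤ fs/2 = 30 Hz, passes unchanged.
88 Hz mod fs = 28 Hz.
28 Hz ≤ fs/2 = 30 Hz, appears at 28 Hz.
208 Hz mod fs = 28 Hz.
28 Hz ≤ fs/2 = 30 Hz, appears at 28 Hz.
168 Hz mod fs = 48 Hz.
48 Hz > fs/2 = 30 Hz, folds to fs − 48 Hz = 12 Hz.
Distinct values: {12 Hz, 28 Hz}.

12 Hz, 28 Hz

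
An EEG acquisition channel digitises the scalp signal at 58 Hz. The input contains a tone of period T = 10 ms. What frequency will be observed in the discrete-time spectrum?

16 Hz

T = 10 ms → f = 1/T = 100 Hz.
100 Hz mod fs = 42 Hz.
42 Hz > fs/2 = 29 Hz, folds to fs − 42 Hz = 16 Hz.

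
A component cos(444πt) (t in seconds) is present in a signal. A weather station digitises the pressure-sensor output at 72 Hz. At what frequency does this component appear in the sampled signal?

6 Hz

ω = 444π rad/s → f = ω/(2π) = 222 Hz.
222 Hz mod fs = 6 Hz.
6 Hz ≤ fs/2 = 36 Hz, appears at 6 Hz.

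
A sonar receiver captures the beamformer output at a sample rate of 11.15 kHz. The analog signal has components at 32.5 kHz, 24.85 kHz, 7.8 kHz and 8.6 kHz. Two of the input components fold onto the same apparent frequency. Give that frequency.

fs/2 = 5.575 kHz.
32.5 kHz mod fs = 10.2 kHz.
10.2 kHz > fs/2 = 5.575 kHz, folds to fs − 10.2 kHz = 0.95 kHz.
24.85 kHz mod fs = 2.55 kHz.
2.55 kHz ≤ fs/2 = 5.575 kHz, appears at 2.55 kHz.
7.8 kHz > fs/2 = 5.575 kHz, folds to fs − 7.8 kHz = 3.35 kHz.
8.6 kHz > fs/2 = 5.575 kHz, folds to fs − 8.6 kHz = 2.55 kHz.
8.6 kHz and 24.85 kHz both map to 2.55 kHz.

2.55 kHz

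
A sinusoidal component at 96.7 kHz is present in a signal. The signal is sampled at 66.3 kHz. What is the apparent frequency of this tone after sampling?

96.7 kHz mod fs = 30.4 kHz.
30.4 kHz ≤ fs/2 = 33.15 kHz, appears at 30.4 kHz.

30.4 kHz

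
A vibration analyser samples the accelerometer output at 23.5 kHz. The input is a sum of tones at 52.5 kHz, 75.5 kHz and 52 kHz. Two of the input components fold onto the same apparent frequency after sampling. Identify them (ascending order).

fs/2 = 11.75 kHz.
52.5 kHz mod fs = 5.5 kHz.
5.5 kHz ≤ fs/2 = 11.75 kHz, appears at 5.5 kHz.
75.5 kHz mod fs = 5 kHz.
5 kHz ≤ fs/2 = 11.75 kHz, appears at 5 kHz.
52 kHz mod fs = 5 kHz.
5 kHz ≤ fs/2 = 11.75 kHz, appears at 5 kHz.
52 kHz and 75.5 kHz both map to 5 kHz.

52 kHz, 75.5 kHz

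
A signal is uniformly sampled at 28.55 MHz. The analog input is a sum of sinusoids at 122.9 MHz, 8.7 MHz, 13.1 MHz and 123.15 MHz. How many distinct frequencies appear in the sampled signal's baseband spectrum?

3

fs/2 = 14.275 MHz.
122.9 MHz mod fs = 8.7 MHz.
8.7 MHz ≤ fs/2 = 14.275 MHz, appears at 8.7 MHz.
8.7 MHz ≤ fs/2 = 14.275 MHz, passes unchanged.
13.1 MHz ≤ fs/2 = 14.275 MHz, passes unchanged.
123.15 MHz mod fs = 8.95 MHz.
8.95 MHz ≤ fs/2 = 14.275 MHz, appears at 8.95 MHz.
Distinct values: {8.7 MHz, 8.95 MHz, 13.1 MHz} → 3.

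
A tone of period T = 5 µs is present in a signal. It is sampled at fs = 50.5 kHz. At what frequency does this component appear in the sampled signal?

2 kHz

T = 5 µs → f = 1/T = 200 kHz.
200 kHz mod fs = 48.5 kHz.
48.5 kHz > fs/2 = 25.25 kHz, folds to fs − 48.5 kHz = 2 kHz.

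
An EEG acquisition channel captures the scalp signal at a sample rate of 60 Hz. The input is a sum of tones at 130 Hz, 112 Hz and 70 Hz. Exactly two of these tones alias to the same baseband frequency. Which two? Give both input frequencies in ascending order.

fs/2 = 30 Hz.
130 Hz mod fs = 10 Hz.
10 Hz ≤ fs/2 = 30 Hz, appears at 10 Hz.
112 Hz mod fs = 52 Hz.
52 Hz > fs/2 = 30 Hz, folds to fs − 52 Hz = 8 Hz.
70 Hz mod fs = 10 Hz.
10 Hz ≤ fs/2 = 30 Hz, appears at 10 Hz.
70 Hz and 130 Hz both map to 10 Hz.

70 Hz, 130 Hz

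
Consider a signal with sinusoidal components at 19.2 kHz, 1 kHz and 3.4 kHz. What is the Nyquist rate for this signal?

Highest-frequency component: 19.2 kHz.
Nyquist rate = 2 × 19.2 kHz = 38.4 kHz.

38.4 kHz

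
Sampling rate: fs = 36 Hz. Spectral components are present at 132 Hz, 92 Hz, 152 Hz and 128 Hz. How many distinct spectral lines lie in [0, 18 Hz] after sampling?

fs/2 = 18 Hz.
132 Hz mod fs = 24 Hz.
24 Hz > fs/2 = 18 Hz, folds to fs − 24 Hz = 12 Hz.
92 Hz mod fs = 20 Hz.
20 Hz > fs/2 = 18 Hz, folds to fs − 20 Hz = 16 Hz.
152 Hz mod fs = 8 Hz.
8 Hz ≤ fs/2 = 18 Hz, appears at 8 Hz.
128 Hz mod fs = 20 Hz.
20 Hz > fs/2 = 18 Hz, folds to fs − 20 Hz = 16 Hz.
Distinct values: {8 Hz, 12 Hz, 16 Hz} → 3.

3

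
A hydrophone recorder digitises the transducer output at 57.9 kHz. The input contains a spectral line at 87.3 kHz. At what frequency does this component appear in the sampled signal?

28.5 kHz

87.3 kHz mod fs = 29.4 kHz.
29.4 kHz > fs/2 = 28.95 kHz, folds to fs − 29.4 kHz = 28.5 kHz.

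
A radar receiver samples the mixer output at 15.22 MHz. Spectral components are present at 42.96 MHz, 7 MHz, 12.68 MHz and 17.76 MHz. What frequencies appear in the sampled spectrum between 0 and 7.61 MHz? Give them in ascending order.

fs/2 = 7.61 MHz.
42.96 MHz mod fs = 12.52 MHz.
12.52 MHz > fs/2 = 7.61 MHz, folds to fs − 12.52 MHz = 2.7 MHz.
7 MHz ≤ fs/2 = 7.61 MHz, passes unchanged.
12.68 MHz > fs/2 = 7.61 MHz, folds to fs − 12.68 MHz = 2.54 MHz.
17.76 MHz mod fs = 2.54 MHz.
2.54 MHz ≤ fs/2 = 7.61 MHz, appears at 2.54 MHz.
Distinct values: {2.54 MHz, 2.7 MHz, 7 MHz}.

2.54 MHz, 2.7 MHz, 7 MHz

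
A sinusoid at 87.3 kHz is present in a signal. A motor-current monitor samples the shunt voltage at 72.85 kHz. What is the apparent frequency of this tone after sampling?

14.45 kHz

87.3 kHz mod fs = 14.45 kHz.
14.45 kHz ≤ fs/2 = 36.425 kHz, appears at 14.45 kHz.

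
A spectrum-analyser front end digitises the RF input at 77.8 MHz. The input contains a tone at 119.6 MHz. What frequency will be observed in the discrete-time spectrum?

36 MHz

119.6 MHz mod fs = 41.8 MHz.
41.8 MHz > fs/2 = 38.9 MHz, folds to fs − 41.8 MHz = 36 MHz.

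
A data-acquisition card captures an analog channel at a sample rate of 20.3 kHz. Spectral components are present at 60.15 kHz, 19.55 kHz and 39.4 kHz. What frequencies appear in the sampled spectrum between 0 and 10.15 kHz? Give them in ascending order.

fs/2 = 10.15 kHz.
60.15 kHz mod fs = 19.55 kHz.
19.55 kHz > fs/2 = 10.15 kHz, folds to fs − 19.55 kHz = 0.75 kHz.
19.55 kHz > fs/2 = 10.15 kHz, folds to fs − 19.55 kHz = 0.75 kHz.
39.4 kHz mod fs = 19.1 kHz.
19.1 kHz > fs/2 = 10.15 kHz, folds to fs − 19.1 kHz = 1.2 kHz.
Distinct values: {0.75 kHz, 1.2 kHz}.

0.75 kHz, 1.2 kHz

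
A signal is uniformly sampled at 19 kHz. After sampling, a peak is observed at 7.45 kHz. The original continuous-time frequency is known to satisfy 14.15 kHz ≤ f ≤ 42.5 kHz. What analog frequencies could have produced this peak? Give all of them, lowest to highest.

26.45 kHz, 30.55 kHz

Frequencies that alias to 7.45 kHz are k·fs ± 7.45 kHz for integer k ≥ 0.
k=0: 7.45 kHz.
k=1: 11.55 kHz, 26.45 kHz.
k=2: 30.55 kHz, 45.45 kHz.
k=3: 49.55 kHz, 64.45 kHz.
Within [14.15 kHz, 42.5 kHz]: 26.45 kHz, 30.55 kHz.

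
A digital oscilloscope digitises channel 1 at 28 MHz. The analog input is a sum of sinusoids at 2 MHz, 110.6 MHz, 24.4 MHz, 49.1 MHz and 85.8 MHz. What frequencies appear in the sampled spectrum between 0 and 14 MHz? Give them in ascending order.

fs/2 = 14 MHz.
2 MHz ≤ fs/2 = 14 MHz, passes unchanged.
110.6 MHz mod fs = 26.6 MHz.
26.6 MHz > fs/2 = 14 MHz, folds to fs − 26.6 MHz = 1.4 MHz.
24.4 MHz > fs/2 = 14 MHz, folds to fs − 24.4 MHz = 3.6 MHz.
49.1 MHz mod fs = 21.1 MHz.
21.1 MHz > fs/2 = 14 MHz, folds to fs − 21.1 MHz = 6.9 MHz.
85.8 MHz mod fs = 1.8 MHz.
1.8 MHz ≤ fs/2 = 14 MHz, appears at 1.8 MHz.
Distinct values: {1.4 MHz, 1.8 MHz, 2 MHz, 3.6 MHz, 6.9 MHz}.

1.4 MHz, 1.8 MHz, 2 MHz, 3.6 MHz, 6.9 MHz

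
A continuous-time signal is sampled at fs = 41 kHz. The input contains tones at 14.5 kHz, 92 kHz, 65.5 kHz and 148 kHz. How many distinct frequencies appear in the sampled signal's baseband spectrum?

4

fs/2 = 20.5 kHz.
14.5 kHz ≤ fs/2 = 20.5 kHz, passes unchanged.
92 kHz mod fs = 10 kHz.
10 kHz ≤ fs/2 = 20.5 kHz, appears at 10 kHz.
65.5 kHz mod fs = 24.5 kHz.
24.5 kHz > fs/2 = 20.5 kHz, folds to fs − 24.5 kHz = 16.5 kHz.
148 kHz mod fs = 25 kHz.
25 kHz > fs/2 = 20.5 kHz, folds to fs − 25 kHz = 16 kHz.
Distinct values: {10 kHz, 14.5 kHz, 16 kHz, 16.5 kHz} → 4.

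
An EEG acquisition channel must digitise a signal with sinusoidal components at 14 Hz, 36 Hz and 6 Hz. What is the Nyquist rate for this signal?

72 Hz

Highest-frequency component: 36 Hz.
Nyquist rate = 2 × 36 Hz = 72 Hz.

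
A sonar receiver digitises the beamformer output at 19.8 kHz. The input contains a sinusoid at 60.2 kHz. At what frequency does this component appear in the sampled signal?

0.8 kHz

60.2 kHz mod fs = 0.8 kHz.
0.8 kHz ≤ fs/2 = 9.9 kHz, appears at 0.8 kHz.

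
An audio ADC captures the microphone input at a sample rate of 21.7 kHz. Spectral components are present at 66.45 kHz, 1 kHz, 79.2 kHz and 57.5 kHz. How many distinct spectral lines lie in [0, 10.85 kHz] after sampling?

3

fs/2 = 10.85 kHz.
66.45 kHz mod fs = 1.35 kHz.
1.35 kHz ≤ fs/2 = 10.85 kHz, appears at 1.35 kHz.
1 kHz ≤ fs/2 = 10.85 kHz, passes unchanged.
79.2 kHz mod fs = 14.1 kHz.
14.1 kHz > fs/2 = 10.85 kHz, folds to fs − 14.1 kHz = 7.6 kHz.
57.5 kHz mod fs = 14.1 kHz.
14.1 kHz > fs/2 = 10.85 kHz, folds to fs − 14.1 kHz = 7.6 kHz.
Distinct values: {1 kHz, 1.35 kHz, 7.6 kHz} → 3.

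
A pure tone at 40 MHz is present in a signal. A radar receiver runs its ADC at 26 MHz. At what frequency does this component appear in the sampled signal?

40 MHz mod fs = 14 MHz.
14 MHz > fs/2 = 13 MHz, folds to fs − 14 MHz = 12 MHz.

12 MHz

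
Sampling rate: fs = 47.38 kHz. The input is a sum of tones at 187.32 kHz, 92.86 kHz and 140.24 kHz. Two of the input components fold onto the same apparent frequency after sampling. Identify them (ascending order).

fs/2 = 23.69 kHz.
187.32 kHz mod fs = 45.18 kHz.
45.18 kHz > fs/2 = 23.69 kHz, folds to fs − 45.18 kHz = 2.2 kHz.
92.86 kHz mod fs = 45.48 kHz.
45.48 kHz > fs/2 = 23.69 kHz, folds to fs − 45.48 kHz = 1.9 kHz.
140.24 kHz mod fs = 45.48 kHz.
45.48 kHz > fs/2 = 23.69 kHz, folds to fs − 45.48 kHz = 1.9 kHz.
92.86 kHz and 140.24 kHz both map to 1.9 kHz.

92.86 kHz, 140.24 kHz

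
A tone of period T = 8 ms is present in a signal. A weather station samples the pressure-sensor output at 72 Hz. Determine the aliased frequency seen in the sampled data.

T = 8 ms → f = 1/T = 125 Hz.
125 Hz mod fs = 53 Hz.
53 Hz > fs/2 = 36 Hz, folds to fs − 53 Hz = 19 Hz.

19 Hz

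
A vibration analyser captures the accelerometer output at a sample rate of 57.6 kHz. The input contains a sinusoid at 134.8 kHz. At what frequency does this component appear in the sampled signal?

134.8 kHz mod fs = 19.6 kHz.
19.6 kHz ≤ fs/2 = 28.8 kHz, appears at 19.6 kHz.

19.6 kHz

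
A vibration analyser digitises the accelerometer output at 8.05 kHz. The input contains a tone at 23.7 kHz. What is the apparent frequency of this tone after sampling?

0.45 kHz

23.7 kHz mod fs = 7.6 kHz.
7.6 kHz > fs/2 = 4.025 kHz, folds to fs − 7.6 kHz = 0.45 kHz.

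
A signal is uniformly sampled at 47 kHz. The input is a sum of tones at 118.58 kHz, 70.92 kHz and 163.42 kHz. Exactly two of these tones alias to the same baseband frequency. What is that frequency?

fs/2 = 23.5 kHz.
118.58 kHz mod fs = 24.58 kHz.
24.58 kHz > fs/2 = 23.5 kHz, folds to fs − 24.58 kHz = 22.42 kHz.
70.92 kHz mod fs = 23.92 kHz.
23.92 kHz > fs/2 = 23.5 kHz, folds to fs − 23.92 kHz = 23.08 kHz.
163.42 kHz mod fs = 22.42 kHz.
22.42 kHz ≤ fs/2 = 23.5 kHz, appears at 22.42 kHz.
118.58 kHz and 163.42 kHz both map to 22.42 kHz.

22.42 kHz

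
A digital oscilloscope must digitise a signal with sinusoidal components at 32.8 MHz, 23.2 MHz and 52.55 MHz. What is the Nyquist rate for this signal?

Highest-frequency component: 52.55 MHz.
Nyquist rate = 2 × 52.55 MHz = 105.1 MHz.

105.1 MHz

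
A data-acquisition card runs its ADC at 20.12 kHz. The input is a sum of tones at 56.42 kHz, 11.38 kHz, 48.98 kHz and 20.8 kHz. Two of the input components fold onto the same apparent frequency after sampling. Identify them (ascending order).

fs/2 = 10.06 kHz.
56.42 kHz mod fs = 16.18 kHz.
16.18 kHz > fs/2 = 10.06 kHz, folds to fs − 16.18 kHz = 3.94 kHz.
11.38 kHz > fs/2 = 10.06 kHz, folds to fs − 11.38 kHz = 8.74 kHz.
48.98 kHz mod fs = 8.74 kHz.
8.74 kHz ≤ fs/2 = 10.06 kHz, appears at 8.74 kHz.
20.8 kHz mod fs = 0.68 kHz.
0.68 kHz ≤ fs/2 = 10.06 kHz, appears at 0.68 kHz.
11.38 kHz and 48.98 kHz both map to 8.74 kHz.

11.38 kHz, 48.98 kHz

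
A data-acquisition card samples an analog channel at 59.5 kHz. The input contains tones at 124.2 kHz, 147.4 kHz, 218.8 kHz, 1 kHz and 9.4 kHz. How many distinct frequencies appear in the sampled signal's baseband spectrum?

fs/2 = 29.75 kHz.
124.2 kHz mod fs = 5.2 kHz.
5.2 kHz ≤ fs/2 = 29.75 kHz, appears at 5.2 kHz.
147.4 kHz mod fs = 28.4 kHz.
28.4 kHz ≤ fs/2 = 29.75 kHz, appears at 28.4 kHz.
218.8 kHz mod fs = 40.3 kHz.
40.3 kHz > fs/2 = 29.75 kHz, folds to fs − 40.3 kHz = 19.2 kHz.
1 kHz ≤ fs/2 = 29.75 kHz, passes unchanged.
9.4 kHz ≤ fs/2 = 29.75 kHz, passes unchanged.
Distinct values: {1 kHz, 5.2 kHz, 9.4 kHz, 19.2 kHz, 28.4 kHz} → 5.

5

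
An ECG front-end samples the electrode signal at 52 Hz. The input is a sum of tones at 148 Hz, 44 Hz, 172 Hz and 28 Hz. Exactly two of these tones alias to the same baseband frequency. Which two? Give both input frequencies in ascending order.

44 Hz, 148 Hz

fs/2 = 26 Hz.
148 Hz mod fs = 44 Hz.
44 Hz > fs/2 = 26 Hz, folds to fs − 44 Hz = 8 Hz.
44 Hz > fs/2 = 26 Hz, folds to fs − 44 Hz = 8 Hz.
172 Hz mod fs = 16 Hz.
16 Hz ≤ fs/2 = 26 Hz, appears at 16 Hz.
28 Hz > fs/2 = 26 Hz, folds to fs − 28 Hz = 24 Hz.
44 Hz and 148 Hz both map to 8 Hz.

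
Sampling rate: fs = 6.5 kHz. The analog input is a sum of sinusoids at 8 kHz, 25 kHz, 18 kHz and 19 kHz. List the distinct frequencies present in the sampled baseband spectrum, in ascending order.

fs/2 = 3.25 kHz.
8 kHz mod fs = 1.5 kHz.
1.5 kHz ≤ fs/2 = 3.25 kHz, appears at 1.5 kHz.
25 kHz mod fs = 5.5 kHz.
5.5 kHz > fs/2 = 3.25 kHz, folds to fs − 5.5 kHz = 1 kHz.
18 kHz mod fs = 5 kHz.
5 kHz > fs/2 = 3.25 kHz, folds to fs − 5 kHz = 1.5 kHz.
19 kHz mod fs = 6 kHz.
6 kHz > fs/2 = 3.25 kHz, folds to fs − 6 kHz = 0.5 kHz.
Distinct values: {0.5 kHz, 1 kHz, 1.5 kHz}.

0.5 kHz, 1 kHz, 1.5 kHz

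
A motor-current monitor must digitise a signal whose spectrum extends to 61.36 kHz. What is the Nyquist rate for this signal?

Nyquist rate = 2 × 61.36 kHz = 122.72 kHz.

122.72 kHz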